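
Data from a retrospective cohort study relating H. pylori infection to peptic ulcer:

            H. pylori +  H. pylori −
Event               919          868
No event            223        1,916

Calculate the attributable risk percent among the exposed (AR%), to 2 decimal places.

Reading the table with exposure as columns: a = 919 (H. pylori +, case), b = 223 (H. pylori +, non-case), c = 868 (H. pylori −, case), d = 1916.
Risk in exposed = 919/1142 = 0.80473; risk in unexposed = 868/2784 = 0.31178.
RR = 0.80473/0.31178 = 2.58106
AR% = (RR − 1)/RR × 100 = (2.58106 − 1)/2.58106 × 100 = 61.2563%

61.26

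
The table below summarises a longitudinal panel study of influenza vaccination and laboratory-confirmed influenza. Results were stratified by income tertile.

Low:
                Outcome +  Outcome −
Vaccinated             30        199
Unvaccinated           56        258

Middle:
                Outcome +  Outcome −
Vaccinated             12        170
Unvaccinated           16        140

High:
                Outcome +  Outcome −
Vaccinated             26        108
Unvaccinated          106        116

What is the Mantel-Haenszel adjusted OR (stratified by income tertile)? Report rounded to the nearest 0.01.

0.46

OR_MH = Σ(aᵢdᵢ/nᵢ) / Σ(bᵢcᵢ/nᵢ), where nᵢ is the stratum total.
Stratum 1 (Low): n = 543; a·d/n = 30·258/543 = 14.2541; b·c/n = 199·56/543 = 20.5230
Stratum 2 (Middle): n = 338; a·d/n = 12·140/338 = 4.9704; b·c/n = 170·16/338 = 8.0473
Stratum 3 (High): n = 356; a·d/n = 26·116/356 = 8.4719; b·c/n = 108·106/356 = 32.1573
OR_MH = (14.2541 + 4.9704 + 8.4719) / (20.5230 + 8.0473 + 32.1573) = 27.6965 / 60.7277 = 0.45608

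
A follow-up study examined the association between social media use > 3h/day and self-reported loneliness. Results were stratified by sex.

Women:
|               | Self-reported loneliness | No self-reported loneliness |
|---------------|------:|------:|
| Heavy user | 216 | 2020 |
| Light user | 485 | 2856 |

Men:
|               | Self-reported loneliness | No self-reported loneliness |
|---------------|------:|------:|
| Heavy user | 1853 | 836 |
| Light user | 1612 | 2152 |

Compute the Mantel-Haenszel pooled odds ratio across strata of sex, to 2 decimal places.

1.89

OR_MH = Σ(aᵢdᵢ/nᵢ) / Σ(bᵢcᵢ/nᵢ), where nᵢ is the stratum total.
Stratum 1 (Women): n = 5577; a·d/n = 216·2856/5577 = 110.6143; b·c/n = 2020·485/5577 = 175.6679
Stratum 2 (Men): n = 6453; a·d/n = 1853·2152/6453 = 617.9538; b·c/n = 836·1612/6453 = 208.8381
OR_MH = (110.6143 + 617.9538) / (175.6679 + 208.8381) = 728.5681 / 384.5060 = 1.89482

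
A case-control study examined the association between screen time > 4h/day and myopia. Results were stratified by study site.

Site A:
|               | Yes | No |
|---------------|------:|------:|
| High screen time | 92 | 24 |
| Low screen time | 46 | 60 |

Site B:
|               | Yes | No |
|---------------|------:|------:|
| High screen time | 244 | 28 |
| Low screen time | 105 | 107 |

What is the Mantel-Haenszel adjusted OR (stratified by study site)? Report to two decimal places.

OR_MH = Σ(aᵢdᵢ/nᵢ) / Σ(bᵢcᵢ/nᵢ), where nᵢ is the stratum total.
Stratum 1 (Site A): n = 222; a·d/n = 92·60/222 = 24.8649; b·c/n = 24·46/222 = 4.9730
Stratum 2 (Site B): n = 484; a·d/n = 244·107/484 = 53.9421; b·c/n = 28·105/484 = 6.0744
OR_MH = (24.8649 + 53.9421) / (4.9730 + 6.0744) = 78.8070 / 11.0474 = 7.13357

7.13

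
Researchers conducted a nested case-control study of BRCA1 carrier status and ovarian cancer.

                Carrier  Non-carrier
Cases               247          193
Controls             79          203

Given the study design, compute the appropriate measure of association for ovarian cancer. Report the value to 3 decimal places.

Reading the table with exposure as columns: a = 247 (Carrier, case), b = 79 (Carrier, non-case), c = 193 (Non-carrier, case), d = 203.
This is a nested case-control study: participants were sampled on outcome status, so risks in the source population cannot be estimated directly — relative risk is not valid here. The odds ratio is the appropriate measure.
OR = (a·d)/(b·c) = (247 × 203) / (79 × 193) = 50141 / 15247 = 3.28858

3.289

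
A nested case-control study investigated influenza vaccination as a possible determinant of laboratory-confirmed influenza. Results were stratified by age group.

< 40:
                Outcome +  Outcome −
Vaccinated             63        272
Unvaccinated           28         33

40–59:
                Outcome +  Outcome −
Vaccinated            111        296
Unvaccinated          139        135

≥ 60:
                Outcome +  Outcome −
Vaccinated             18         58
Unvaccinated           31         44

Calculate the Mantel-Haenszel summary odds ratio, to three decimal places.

0.355

OR_MH = Σ(aᵢdᵢ/nᵢ) / Σ(bᵢcᵢ/nᵢ), where nᵢ is the stratum total.
Stratum 1 (< 40): n = 396; a·d/n = 63·33/396 = 5.2500; b·c/n = 272·28/396 = 19.2323
Stratum 2 (40–59): n = 681; a·d/n = 111·135/681 = 22.0044; b·c/n = 296·139/681 = 60.4170
Stratum 3 (≥ 60): n = 151; a·d/n = 18·44/151 = 5.2450; b·c/n = 58·31/151 = 11.9073
OR_MH = (5.2500 + 22.0044 + 5.2450) / (19.2323 + 60.4170 + 11.9073) = 32.4994 / 91.5566 = 0.35497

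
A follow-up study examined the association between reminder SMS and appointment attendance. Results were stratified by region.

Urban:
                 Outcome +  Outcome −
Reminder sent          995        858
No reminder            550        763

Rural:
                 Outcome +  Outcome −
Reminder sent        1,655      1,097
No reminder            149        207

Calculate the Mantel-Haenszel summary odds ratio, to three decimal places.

OR_MH = Σ(aᵢdᵢ/nᵢ) / Σ(bᵢcᵢ/nᵢ), where nᵢ is the stratum total.
Stratum 1 (Urban): n = 3166; a·d/n = 995·763/3166 = 239.7931; b·c/n = 858·550/3166 = 149.0524
Stratum 2 (Rural): n = 3108; a·d/n = 1655·207/3108 = 110.2268; b·c/n = 1097·149/3108 = 52.5911
OR_MH = (239.7931 + 110.2268) / (149.0524 + 52.5911) = 350.0199 / 201.6435 = 1.73584

1.736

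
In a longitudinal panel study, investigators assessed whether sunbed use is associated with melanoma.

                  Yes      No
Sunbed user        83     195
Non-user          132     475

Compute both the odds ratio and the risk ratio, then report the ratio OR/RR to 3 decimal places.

1.116

Cells: a = 83, b = 195, c = 132, d = 475.
OR = (83·475)/(195·132) = 39425/25740 = 1.53166
Risk in exposed = 83/278 = 0.29856; risk in unexposed = 132/607 = 0.21746; RR = 1.37293
OR/RR = 1.53166 / 1.37293 = 1.11562
The outcome is not rare, so the OR lies further from 1 than the RR.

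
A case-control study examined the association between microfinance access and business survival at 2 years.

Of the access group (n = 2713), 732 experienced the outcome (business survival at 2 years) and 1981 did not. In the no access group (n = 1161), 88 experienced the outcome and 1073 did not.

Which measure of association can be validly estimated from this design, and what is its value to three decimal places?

4.506

From the description: a = 732, b = 1981, c = 88, d = 1073.
This is a case-control study: participants were sampled on outcome status, so risks in the source population cannot be estimated directly — relative risk is not valid here. The odds ratio is the appropriate measure.
OR = (a·d)/(b·c) = (732 × 1073) / (1981 × 88) = 785436 / 174328 = 4.50551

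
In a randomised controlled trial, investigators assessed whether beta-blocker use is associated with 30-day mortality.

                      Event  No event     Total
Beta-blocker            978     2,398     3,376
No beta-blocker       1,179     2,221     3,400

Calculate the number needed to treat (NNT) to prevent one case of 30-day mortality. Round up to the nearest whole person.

18

Risk in treated group = 978/3376 = 0.28969; risk in control = 1179/3400 = 0.34676.
Absolute risk reduction = 0.34676 − 0.28969 = 0.05707
NNT = 1 / ARR = 1 / 0.05707 = 17.521 → round up → 18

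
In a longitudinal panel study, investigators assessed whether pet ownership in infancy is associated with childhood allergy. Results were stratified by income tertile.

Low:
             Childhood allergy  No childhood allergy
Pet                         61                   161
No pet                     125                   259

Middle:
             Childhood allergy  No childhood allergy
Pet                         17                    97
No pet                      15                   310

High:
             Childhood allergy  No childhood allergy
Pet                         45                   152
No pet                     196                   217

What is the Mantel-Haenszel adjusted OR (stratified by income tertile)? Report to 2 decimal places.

0.63

OR_MH = Σ(aᵢdᵢ/nᵢ) / Σ(bᵢcᵢ/nᵢ), where nᵢ is the stratum total.
Stratum 1 (Low): n = 606; a·d/n = 61·259/606 = 26.0710; b·c/n = 161·125/606 = 33.2096
Stratum 2 (Middle): n = 439; a·d/n = 17·310/439 = 12.0046; b·c/n = 97·15/439 = 3.3144
Stratum 3 (High): n = 610; a·d/n = 45·217/610 = 16.0082; b·c/n = 152·196/610 = 48.8393
OR_MH = (26.0710 + 12.0046 + 16.0082) / (33.2096 + 3.3144 + 48.8393) = 54.0837 / 85.3633 = 0.63357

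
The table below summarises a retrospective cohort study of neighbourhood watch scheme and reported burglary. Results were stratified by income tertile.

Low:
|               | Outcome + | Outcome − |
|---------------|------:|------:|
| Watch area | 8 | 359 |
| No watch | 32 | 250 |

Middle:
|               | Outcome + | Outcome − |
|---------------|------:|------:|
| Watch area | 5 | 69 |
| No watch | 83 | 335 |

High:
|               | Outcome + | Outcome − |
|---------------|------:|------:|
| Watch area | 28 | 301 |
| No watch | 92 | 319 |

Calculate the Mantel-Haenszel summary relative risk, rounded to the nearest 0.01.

0.33

RR_MH = Σ(aᵢ·n₀ᵢ/nᵢ) / Σ(cᵢ·n₁ᵢ/nᵢ), with n₁ᵢ = aᵢ+bᵢ (exposed), n₀ᵢ = cᵢ+dᵢ (unexposed), nᵢ = n₁ᵢ+n₀ᵢ.
Stratum 1 (Low): n₁ = 367, n₀ = 282, n = 649; a·n₀/n = 8·282/649 = 3.4761; c·n₁/n = 32·367/649 = 18.0955
Stratum 2 (Middle): n₁ = 74, n₀ = 418, n = 492; a·n₀/n = 5·418/492 = 4.2480; c·n₁/n = 83·74/492 = 12.4837
Stratum 3 (High): n₁ = 329, n₀ = 411, n = 740; a·n₀/n = 28·411/740 = 15.5514; c·n₁/n = 92·329/740 = 40.9027
RR_MH = (3.4761 + 4.2480 + 15.5514) / (18.0955 + 12.4837 + 40.9027) = 23.2754 / 71.4820 = 0.32561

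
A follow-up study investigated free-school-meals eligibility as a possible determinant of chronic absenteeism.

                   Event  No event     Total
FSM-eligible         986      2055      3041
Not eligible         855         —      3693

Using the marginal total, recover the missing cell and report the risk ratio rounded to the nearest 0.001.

1.400

The missing cell is in the unexposed row: 3693 − 855 = 2838.
So a = 986, b = 2055, c = 855, d = 2838.
RR = [a/(a+b)] / [c/(c+d)] = (986/3041) / (855/3693) = 0.32424/0.23152 = 1.40047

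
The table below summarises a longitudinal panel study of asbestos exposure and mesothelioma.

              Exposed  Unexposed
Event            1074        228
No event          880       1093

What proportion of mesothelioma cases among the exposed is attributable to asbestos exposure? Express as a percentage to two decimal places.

Reading the table with exposure as columns: a = 1074 (Exposed, case), b = 880 (Exposed, non-case), c = 228 (Unexposed, case), d = 1093.
Risk in exposed = 1074/1954 = 0.54964; risk in unexposed = 228/1321 = 0.17260.
RR = 0.54964/0.17260 = 3.18455
AR% = (RR − 1)/RR × 100 = (3.18455 − 1)/3.18455 × 100 = 68.5984%

68.60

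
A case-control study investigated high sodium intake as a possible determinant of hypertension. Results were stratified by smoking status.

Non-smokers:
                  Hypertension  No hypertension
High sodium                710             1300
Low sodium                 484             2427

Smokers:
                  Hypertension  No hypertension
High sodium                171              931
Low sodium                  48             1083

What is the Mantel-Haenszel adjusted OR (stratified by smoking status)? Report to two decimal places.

2.93

OR_MH = Σ(aᵢdᵢ/nᵢ) / Σ(bᵢcᵢ/nᵢ), where nᵢ is the stratum total.
Stratum 1 (Non-smokers): n = 4921; a·d/n = 710·2427/4921 = 350.1666; b·c/n = 1300·484/4921 = 127.8602
Stratum 2 (Smokers): n = 2233; a·d/n = 171·1083/2233 = 82.9346; b·c/n = 931·48/2233 = 20.0125
OR_MH = (350.1666 + 82.9346) / (127.8602 + 20.0125) = 433.1012 / 147.8727 = 2.92888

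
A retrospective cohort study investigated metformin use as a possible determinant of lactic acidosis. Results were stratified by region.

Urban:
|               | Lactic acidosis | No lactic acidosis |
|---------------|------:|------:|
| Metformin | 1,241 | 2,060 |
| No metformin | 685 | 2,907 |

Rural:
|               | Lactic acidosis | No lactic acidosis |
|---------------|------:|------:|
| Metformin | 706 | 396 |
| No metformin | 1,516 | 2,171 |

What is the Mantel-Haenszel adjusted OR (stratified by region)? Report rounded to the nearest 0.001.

OR_MH = Σ(aᵢdᵢ/nᵢ) / Σ(bᵢcᵢ/nᵢ), where nᵢ is the stratum total.
Stratum 1 (Urban): n = 6893; a·d/n = 1241·2907/6893 = 523.3697; b·c/n = 2060·685/6893 = 204.7149
Stratum 2 (Rural): n = 4789; a·d/n = 706·2171/4789 = 320.0514; b·c/n = 396·1516/4789 = 125.3573
OR_MH = (523.3697 + 320.0514) / (204.7149 + 125.3573) = 843.4210 / 330.0722 = 2.55526

2.555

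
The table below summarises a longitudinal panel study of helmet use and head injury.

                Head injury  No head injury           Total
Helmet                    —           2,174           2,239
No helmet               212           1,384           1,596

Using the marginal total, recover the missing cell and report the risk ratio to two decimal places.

The missing cell is in the exposed row: 2239 − 2174 = 65.
So a = 65, b = 2174, c = 212, d = 1384.
RR = [a/(a+b)] / [c/(c+d)] = (65/2239) / (212/1596) = 0.02903/0.13283 = 0.21855

0.22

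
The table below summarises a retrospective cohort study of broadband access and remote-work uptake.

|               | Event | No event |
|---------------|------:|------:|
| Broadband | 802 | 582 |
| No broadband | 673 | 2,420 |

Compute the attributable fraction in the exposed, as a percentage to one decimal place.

62.5

Cells: a = 802, b = 582, c = 673, d = 2420.
Risk in exposed = 802/1384 = 0.57948; risk in unexposed = 673/3093 = 0.21759.
RR = 0.57948/0.21759 = 2.66320
AR% = (RR − 1)/RR × 100 = (2.66320 − 1)/2.66320 × 100 = 62.4511%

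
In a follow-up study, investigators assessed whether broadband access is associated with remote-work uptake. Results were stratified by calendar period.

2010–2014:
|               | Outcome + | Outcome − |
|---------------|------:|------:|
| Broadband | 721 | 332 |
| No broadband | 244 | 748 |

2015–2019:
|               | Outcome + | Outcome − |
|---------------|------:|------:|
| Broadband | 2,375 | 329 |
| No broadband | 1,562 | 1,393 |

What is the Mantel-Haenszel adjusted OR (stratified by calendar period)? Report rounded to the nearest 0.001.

6.505

OR_MH = Σ(aᵢdᵢ/nᵢ) / Σ(bᵢcᵢ/nᵢ), where nᵢ is the stratum total.
Stratum 1 (2010–2014): n = 2045; a·d/n = 721·748/2045 = 263.7203; b·c/n = 332·244/2045 = 39.6127
Stratum 2 (2015–2019): n = 5659; a·d/n = 2375·1393/5659 = 584.6218; b·c/n = 329·1562/5659 = 90.8107
OR_MH = (263.7203 + 584.6218) / (39.6127 + 90.8107) = 848.3421 / 130.4235 = 6.50452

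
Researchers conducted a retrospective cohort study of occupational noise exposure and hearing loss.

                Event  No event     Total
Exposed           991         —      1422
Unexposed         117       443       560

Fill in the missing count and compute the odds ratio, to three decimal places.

The missing cell is in the exposed row: 1422 − 991 = 431.
So a = 991, b = 431, c = 117, d = 443.
OR = (a·d)/(b·c) = (991 × 443) / (431 × 117) = 439013 / 50427 = 8.70591

8.706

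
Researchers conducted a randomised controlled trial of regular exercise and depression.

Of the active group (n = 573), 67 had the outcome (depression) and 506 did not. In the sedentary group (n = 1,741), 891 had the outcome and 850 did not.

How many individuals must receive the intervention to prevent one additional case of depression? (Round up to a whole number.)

Risk in treated group = 67/573 = 0.11693; risk in control = 891/1741 = 0.51177.
Absolute risk reduction = 0.51177 − 0.11693 = 0.39485
NNT = 1 / ARR = 1 / 0.39485 = 2.533 → round up → 3

3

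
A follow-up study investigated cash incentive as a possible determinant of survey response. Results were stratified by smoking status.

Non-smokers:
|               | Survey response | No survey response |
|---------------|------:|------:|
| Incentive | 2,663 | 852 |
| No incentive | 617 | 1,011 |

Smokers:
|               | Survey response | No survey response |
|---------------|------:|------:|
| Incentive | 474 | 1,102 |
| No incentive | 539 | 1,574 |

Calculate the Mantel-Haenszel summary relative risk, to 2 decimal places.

RR_MH = Σ(aᵢ·n₀ᵢ/nᵢ) / Σ(cᵢ·n₁ᵢ/nᵢ), with n₁ᵢ = aᵢ+bᵢ (exposed), n₀ᵢ = cᵢ+dᵢ (unexposed), nᵢ = n₁ᵢ+n₀ᵢ.
Stratum 1 (Non-smokers): n₁ = 3515, n₀ = 1628, n = 5143; a·n₀/n = 2663·1628/5143 = 842.9640; c·n₁/n = 617·3515/5143 = 421.6906
Stratum 2 (Smokers): n₁ = 1576, n₀ = 2113, n = 3689; a·n₀/n = 474·2113/3689 = 271.4996; c·n₁/n = 539·1576/3689 = 230.2694
RR_MH = (842.9640 + 271.4996) / (421.6906 + 230.2694) = 1114.4636 / 651.9601 = 1.70940

1.71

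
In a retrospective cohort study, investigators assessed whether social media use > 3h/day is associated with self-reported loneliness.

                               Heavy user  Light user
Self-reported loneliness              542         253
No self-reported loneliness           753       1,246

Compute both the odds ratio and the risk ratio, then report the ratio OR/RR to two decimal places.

1.43

Reading the table with exposure as columns: a = 542 (Heavy user, case), b = 753 (Heavy user, non-case), c = 253 (Light user, case), d = 1246.
OR = (542·1246)/(753·253) = 675332/190509 = 3.54488
Risk in exposed = 542/1295 = 0.41853; risk in unexposed = 253/1499 = 0.16878; RR = 2.47977
OR/RR = 3.54488 / 2.47977 = 1.42952
The outcome is not rare, so the OR lies further from 1 than the RR.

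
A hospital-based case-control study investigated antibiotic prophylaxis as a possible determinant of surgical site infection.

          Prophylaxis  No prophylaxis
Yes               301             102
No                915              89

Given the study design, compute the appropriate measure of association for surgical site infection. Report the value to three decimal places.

Reading the table with exposure as columns: a = 301 (Prophylaxis, case), b = 915 (Prophylaxis, non-case), c = 102 (No prophylaxis, case), d = 89.
This is a hospital-based case-control study: participants were sampled on outcome status, so risks in the source population cannot be estimated directly — relative risk is not valid here. The odds ratio is the appropriate measure.
OR = (a·d)/(b·c) = (301 × 89) / (915 × 102) = 26789 / 93330 = 0.28704

0.287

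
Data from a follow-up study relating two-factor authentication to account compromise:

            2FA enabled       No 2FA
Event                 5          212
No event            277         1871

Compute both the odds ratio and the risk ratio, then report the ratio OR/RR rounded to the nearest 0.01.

0.91

Reading the table with exposure as columns: a = 5 (2FA enabled, case), b = 277 (2FA enabled, non-case), c = 212 (No 2FA, case), d = 1871.
OR = (5·1871)/(277·212) = 9355/58724 = 0.15930
Risk in exposed = 5/282 = 0.01773; risk in unexposed = 212/2083 = 0.10178; RR = 0.17421
OR/RR = 0.15930 / 0.17421 = 0.91444
The outcome is not rare, so the OR lies further from 1 than the RR.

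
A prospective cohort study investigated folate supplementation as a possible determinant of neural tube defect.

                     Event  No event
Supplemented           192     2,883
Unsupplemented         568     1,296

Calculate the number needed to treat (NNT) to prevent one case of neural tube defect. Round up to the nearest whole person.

Risk in treated group = 192/3075 = 0.06244; risk in control = 568/1864 = 0.30472.
Absolute risk reduction = 0.30472 − 0.06244 = 0.24228
NNT = 1 / ARR = 1 / 0.24228 = 4.127 → round up → 5

5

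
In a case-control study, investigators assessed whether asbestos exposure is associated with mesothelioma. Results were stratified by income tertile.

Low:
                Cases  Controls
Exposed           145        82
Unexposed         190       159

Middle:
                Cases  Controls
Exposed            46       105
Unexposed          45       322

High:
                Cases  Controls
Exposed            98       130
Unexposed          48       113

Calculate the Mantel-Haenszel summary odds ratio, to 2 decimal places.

OR_MH = Σ(aᵢdᵢ/nᵢ) / Σ(bᵢcᵢ/nᵢ), where nᵢ is the stratum total.
Stratum 1 (Low): n = 576; a·d/n = 145·159/576 = 40.0260; b·c/n = 82·190/576 = 27.0486
Stratum 2 (Middle): n = 518; a·d/n = 46·322/518 = 28.5946; b·c/n = 105·45/518 = 9.1216
Stratum 3 (High): n = 389; a·d/n = 98·113/389 = 28.4679; b·c/n = 130·48/389 = 16.0411
OR_MH = (40.0260 + 28.5946 + 28.4679) / (27.0486 + 9.1216 + 16.0411) = 97.0885 / 52.2114 = 1.85953

1.86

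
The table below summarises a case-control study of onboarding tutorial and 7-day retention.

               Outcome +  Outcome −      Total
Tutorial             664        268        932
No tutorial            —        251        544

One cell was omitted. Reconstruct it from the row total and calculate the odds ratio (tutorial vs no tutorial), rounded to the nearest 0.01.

2.12

The missing cell is in the unexposed row: 544 − 251 = 293.
So a = 664, b = 268, c = 293, d = 251.
OR = (a·d)/(b·c) = (664 × 251) / (268 × 293) = 166664 / 78524 = 2.12246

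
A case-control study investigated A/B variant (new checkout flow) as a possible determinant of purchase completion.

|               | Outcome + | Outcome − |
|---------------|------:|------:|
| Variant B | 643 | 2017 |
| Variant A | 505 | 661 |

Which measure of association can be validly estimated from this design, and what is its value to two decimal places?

Cells: a = 643, b = 2017, c = 505, d = 661.
This is a case-control study: participants were sampled on outcome status, so risks in the source population cannot be estimated directly — relative risk is not valid here. The odds ratio is the appropriate measure.
OR = (a·d)/(b·c) = (643 × 661) / (2017 × 505) = 425023 / 1018585 = 0.41727

0.42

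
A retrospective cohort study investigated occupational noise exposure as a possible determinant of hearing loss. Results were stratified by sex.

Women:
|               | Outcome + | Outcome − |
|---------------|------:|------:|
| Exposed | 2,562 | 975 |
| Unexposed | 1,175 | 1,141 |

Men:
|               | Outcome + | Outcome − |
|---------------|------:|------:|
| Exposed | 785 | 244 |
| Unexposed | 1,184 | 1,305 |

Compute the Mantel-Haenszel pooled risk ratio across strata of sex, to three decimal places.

1.485

RR_MH = Σ(aᵢ·n₀ᵢ/nᵢ) / Σ(cᵢ·n₁ᵢ/nᵢ), with n₁ᵢ = aᵢ+bᵢ (exposed), n₀ᵢ = cᵢ+dᵢ (unexposed), nᵢ = n₁ᵢ+n₀ᵢ.
Stratum 1 (Women): n₁ = 3537, n₀ = 2316, n = 5853; a·n₀/n = 2562·2316/5853 = 1013.7693; c·n₁/n = 1175·3537/5853 = 710.0589
Stratum 2 (Men): n₁ = 1029, n₀ = 2489, n = 3518; a·n₀/n = 785·2489/3518 = 555.3908; c·n₁/n = 1184·1029/3518 = 346.3150
RR_MH = (1013.7693 + 555.3908) / (710.0589 + 346.3150) = 1569.1602 / 1056.3739 = 1.48542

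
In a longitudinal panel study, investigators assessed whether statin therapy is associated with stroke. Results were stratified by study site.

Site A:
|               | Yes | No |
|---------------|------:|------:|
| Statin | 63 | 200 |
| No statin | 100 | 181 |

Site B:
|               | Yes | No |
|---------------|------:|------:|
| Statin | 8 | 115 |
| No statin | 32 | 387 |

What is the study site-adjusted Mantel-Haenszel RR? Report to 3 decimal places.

0.696

RR_MH = Σ(aᵢ·n₀ᵢ/nᵢ) / Σ(cᵢ·n₁ᵢ/nᵢ), with n₁ᵢ = aᵢ+bᵢ (exposed), n₀ᵢ = cᵢ+dᵢ (unexposed), nᵢ = n₁ᵢ+n₀ᵢ.
Stratum 1 (Site A): n₁ = 263, n₀ = 281, n = 544; a·n₀/n = 63·281/544 = 32.5423; c·n₁/n = 100·263/544 = 48.3456
Stratum 2 (Site B): n₁ = 123, n₀ = 419, n = 542; a·n₀/n = 8·419/542 = 6.1845; c·n₁/n = 32·123/542 = 7.2620
RR_MH = (32.5423 + 6.1845) / (48.3456 + 7.2620) = 38.7268 / 55.6076 = 0.69643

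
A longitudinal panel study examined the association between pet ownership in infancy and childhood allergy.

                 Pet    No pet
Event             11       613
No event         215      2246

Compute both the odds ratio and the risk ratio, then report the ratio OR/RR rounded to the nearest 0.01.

0.83

Reading the table with exposure as columns: a = 11 (Pet, case), b = 215 (Pet, non-case), c = 613 (No pet, case), d = 2246.
OR = (11·2246)/(215·613) = 24706/131795 = 0.18746
Risk in exposed = 11/226 = 0.04867; risk in unexposed = 613/2859 = 0.21441; RR = 0.22701
OR/RR = 0.18746 / 0.22701 = 0.82578
The outcome is not rare, so the OR lies further from 1 than the RR.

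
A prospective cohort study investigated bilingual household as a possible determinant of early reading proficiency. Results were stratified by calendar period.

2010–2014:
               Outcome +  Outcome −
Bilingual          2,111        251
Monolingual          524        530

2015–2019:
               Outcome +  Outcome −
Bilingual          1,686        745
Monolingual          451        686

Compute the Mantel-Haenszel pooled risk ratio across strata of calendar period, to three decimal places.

1.775

RR_MH = Σ(aᵢ·n₀ᵢ/nᵢ) / Σ(cᵢ·n₁ᵢ/nᵢ), with n₁ᵢ = aᵢ+bᵢ (exposed), n₀ᵢ = cᵢ+dᵢ (unexposed), nᵢ = n₁ᵢ+n₀ᵢ.
Stratum 1 (2010–2014): n₁ = 2362, n₀ = 1054, n = 3416; a·n₀/n = 2111·1054/3416 = 651.3448; c·n₁/n = 524·2362/3416 = 362.3208
Stratum 2 (2015–2019): n₁ = 2431, n₀ = 1137, n = 3568; a·n₀/n = 1686·1137/3568 = 537.2707; c·n₁/n = 451·2431/3568 = 307.2817
RR_MH = (651.3448 + 537.2707) / (362.3208 + 307.2817) = 1188.6156 / 669.6025 = 1.77511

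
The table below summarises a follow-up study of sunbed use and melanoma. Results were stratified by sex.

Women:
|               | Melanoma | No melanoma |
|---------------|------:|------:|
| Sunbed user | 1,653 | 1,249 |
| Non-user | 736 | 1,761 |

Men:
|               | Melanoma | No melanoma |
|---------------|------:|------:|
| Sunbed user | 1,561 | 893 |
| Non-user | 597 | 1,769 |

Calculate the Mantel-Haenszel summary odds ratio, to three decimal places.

OR_MH = Σ(aᵢdᵢ/nᵢ) / Σ(bᵢcᵢ/nᵢ), where nᵢ is the stratum total.
Stratum 1 (Women): n = 5399; a·d/n = 1653·1761/5399 = 539.1615; b·c/n = 1249·736/5399 = 170.2656
Stratum 2 (Men): n = 4820; a·d/n = 1561·1769/4820 = 572.9064; b·c/n = 893·597/4820 = 110.6060
OR_MH = (539.1615 + 572.9064) / (170.2656 + 110.6060) = 1112.0679 / 280.8716 = 3.95935

3.959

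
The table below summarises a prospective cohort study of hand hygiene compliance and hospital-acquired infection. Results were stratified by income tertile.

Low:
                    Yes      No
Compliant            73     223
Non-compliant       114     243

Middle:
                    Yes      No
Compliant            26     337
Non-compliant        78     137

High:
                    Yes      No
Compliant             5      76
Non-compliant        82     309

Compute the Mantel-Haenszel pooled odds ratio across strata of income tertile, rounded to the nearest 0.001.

0.375

OR_MH = Σ(aᵢdᵢ/nᵢ) / Σ(bᵢcᵢ/nᵢ), where nᵢ is the stratum total.
Stratum 1 (Low): n = 653; a·d/n = 73·243/653 = 27.1654; b·c/n = 223·114/653 = 38.9311
Stratum 2 (Middle): n = 578; a·d/n = 26·137/578 = 6.1626; b·c/n = 337·78/578 = 45.4775
Stratum 3 (High): n = 472; a·d/n = 5·309/472 = 3.2733; b·c/n = 76·82/472 = 13.2034
OR_MH = (27.1654 + 6.1626 + 3.2733) / (38.9311 + 45.4775 + 13.2034) = 36.6013 / 97.6120 = 0.37497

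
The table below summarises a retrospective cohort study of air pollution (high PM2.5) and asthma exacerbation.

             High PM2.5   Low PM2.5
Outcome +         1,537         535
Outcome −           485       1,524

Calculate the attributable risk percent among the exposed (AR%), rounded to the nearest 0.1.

Reading the table with exposure as columns: a = 1537 (High PM2.5, case), b = 485 (High PM2.5, non-case), c = 535 (Low PM2.5, case), d = 1524.
Risk in exposed = 1537/2022 = 0.76014; risk in unexposed = 535/2059 = 0.25983.
RR = 0.76014/0.25983 = 2.92547
AR% = (RR − 1)/RR × 100 = (2.92547 − 1)/2.92547 × 100 = 65.8174%

65.8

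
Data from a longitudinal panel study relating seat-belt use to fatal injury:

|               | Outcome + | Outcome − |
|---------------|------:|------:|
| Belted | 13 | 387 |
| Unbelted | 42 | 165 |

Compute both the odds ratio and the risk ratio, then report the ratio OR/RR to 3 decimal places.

Cells: a = 13, b = 387, c = 42, d = 165.
OR = (13·165)/(387·42) = 2145/16254 = 0.13197
Risk in exposed = 13/400 = 0.03250; risk in unexposed = 42/207 = 0.20290; RR = 0.16018
OR/RR = 0.13197 / 0.16018 = 0.82388
The outcome is not rare, so the OR lies further from 1 than the RR.

0.824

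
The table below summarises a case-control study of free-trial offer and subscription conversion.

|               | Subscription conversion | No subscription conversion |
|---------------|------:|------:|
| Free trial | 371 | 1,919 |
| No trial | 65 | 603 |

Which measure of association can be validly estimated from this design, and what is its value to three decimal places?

1.794

Cells: a = 371, b = 1919, c = 65, d = 603.
This is a case-control study: participants were sampled on outcome status, so risks in the source population cannot be estimated directly — relative risk is not valid here. The odds ratio is the appropriate measure.
OR = (a·d)/(b·c) = (371 × 603) / (1919 × 65) = 223713 / 124735 = 1.79351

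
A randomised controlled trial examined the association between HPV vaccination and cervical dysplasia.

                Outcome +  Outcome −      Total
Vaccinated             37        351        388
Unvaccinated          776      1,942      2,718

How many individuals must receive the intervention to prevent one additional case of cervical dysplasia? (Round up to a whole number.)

Risk in treated group = 37/388 = 0.09536; risk in control = 776/2718 = 0.28550.
Absolute risk reduction = 0.28550 − 0.09536 = 0.19014
NNT = 1 / ARR = 1 / 0.19014 = 5.259 → round up → 6

6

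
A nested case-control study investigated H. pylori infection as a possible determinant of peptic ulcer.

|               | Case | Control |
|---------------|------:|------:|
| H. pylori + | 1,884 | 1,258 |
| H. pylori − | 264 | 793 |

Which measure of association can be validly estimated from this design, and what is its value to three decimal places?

Cells: a = 1884, b = 1258, c = 264, d = 793.
This is a nested case-control study: participants were sampled on outcome status, so risks in the source population cannot be estimated directly — relative risk is not valid here. The odds ratio is the appropriate measure.
OR = (a·d)/(b·c) = (1884 × 793) / (1258 × 264) = 1494012 / 332112 = 4.49852

4.499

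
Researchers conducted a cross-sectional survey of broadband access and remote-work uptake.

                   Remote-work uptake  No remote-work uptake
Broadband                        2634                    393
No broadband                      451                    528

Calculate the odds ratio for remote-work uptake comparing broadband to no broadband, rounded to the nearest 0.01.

7.85

Cells: a = 2634, b = 393, c = 451, d = 528.
OR = (a·d)/(b·c) = (2634 × 528) / (393 × 451) = 1390752 / 177243 = 7.84658
The odds of remote-work uptake are about 7.85 times as high in the broadband group.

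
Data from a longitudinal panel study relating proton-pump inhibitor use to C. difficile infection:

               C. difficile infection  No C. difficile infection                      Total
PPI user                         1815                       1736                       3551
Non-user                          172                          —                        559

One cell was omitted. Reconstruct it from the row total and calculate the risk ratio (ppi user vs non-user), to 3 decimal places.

1.661

The missing cell is in the unexposed row: 559 − 172 = 387.
So a = 1815, b = 1736, c = 172, d = 387.
RR = [a/(a+b)] / [c/(c+d)] = (1815/3551) / (172/559) = 0.51112/0.30769 = 1.66115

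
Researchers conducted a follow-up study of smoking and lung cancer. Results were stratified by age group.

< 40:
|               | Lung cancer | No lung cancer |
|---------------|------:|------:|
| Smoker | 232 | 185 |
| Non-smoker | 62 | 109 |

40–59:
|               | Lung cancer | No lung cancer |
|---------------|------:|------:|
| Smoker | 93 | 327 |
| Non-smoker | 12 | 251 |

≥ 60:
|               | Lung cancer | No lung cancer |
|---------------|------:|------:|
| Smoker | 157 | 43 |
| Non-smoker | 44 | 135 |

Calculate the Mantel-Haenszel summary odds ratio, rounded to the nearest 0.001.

4.401

OR_MH = Σ(aᵢdᵢ/nᵢ) / Σ(bᵢcᵢ/nᵢ), where nᵢ is the stratum total.
Stratum 1 (< 40): n = 588; a·d/n = 232·109/588 = 43.0068; b·c/n = 185·62/588 = 19.5068
Stratum 2 (40–59): n = 683; a·d/n = 93·251/683 = 34.1772; b·c/n = 327·12/683 = 5.7452
Stratum 3 (≥ 60): n = 379; a·d/n = 157·135/379 = 55.9235; b·c/n = 43·44/379 = 4.9921
OR_MH = (43.0068 + 34.1772 + 55.9235) / (19.5068 + 5.7452 + 4.9921) = 133.1074 / 30.2441 = 4.40110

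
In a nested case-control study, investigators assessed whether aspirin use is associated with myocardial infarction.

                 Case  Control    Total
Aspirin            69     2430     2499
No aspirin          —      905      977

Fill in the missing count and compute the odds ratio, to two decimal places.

The missing cell is in the unexposed row: 977 − 905 = 72.
So a = 69, b = 2430, c = 72, d = 905.
OR = (a·d)/(b·c) = (69 × 905) / (2430 × 72) = 62445 / 174960 = 0.35691

0.36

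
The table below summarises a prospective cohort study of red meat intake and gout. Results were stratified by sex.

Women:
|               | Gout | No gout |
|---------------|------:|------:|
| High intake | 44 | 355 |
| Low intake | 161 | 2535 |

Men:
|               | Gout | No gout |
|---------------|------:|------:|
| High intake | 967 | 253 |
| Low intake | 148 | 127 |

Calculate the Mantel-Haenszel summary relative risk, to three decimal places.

RR_MH = Σ(aᵢ·n₀ᵢ/nᵢ) / Σ(cᵢ·n₁ᵢ/nᵢ), with n₁ᵢ = aᵢ+bᵢ (exposed), n₀ᵢ = cᵢ+dᵢ (unexposed), nᵢ = n₁ᵢ+n₀ᵢ.
Stratum 1 (Women): n₁ = 399, n₀ = 2696, n = 3095; a·n₀/n = 44·2696/3095 = 38.3276; c·n₁/n = 161·399/3095 = 20.7557
Stratum 2 (Men): n₁ = 1220, n₀ = 275, n = 1495; a·n₀/n = 967·275/1495 = 177.8763; c·n₁/n = 148·1220/1495 = 120.7759
RR_MH = (38.3276 + 177.8763) / (20.7557 + 120.7759) = 216.2039 / 141.5317 = 1.52760

1.528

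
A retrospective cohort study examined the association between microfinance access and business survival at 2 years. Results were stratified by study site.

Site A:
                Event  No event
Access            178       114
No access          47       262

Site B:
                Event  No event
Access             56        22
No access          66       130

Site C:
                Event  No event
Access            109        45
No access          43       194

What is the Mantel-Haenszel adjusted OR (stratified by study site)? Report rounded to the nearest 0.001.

8.258

OR_MH = Σ(aᵢdᵢ/nᵢ) / Σ(bᵢcᵢ/nᵢ), where nᵢ is the stratum total.
Stratum 1 (Site A): n = 601; a·d/n = 178·262/601 = 77.5973; b·c/n = 114·47/601 = 8.9151
Stratum 2 (Site B): n = 274; a·d/n = 56·130/274 = 26.5693; b·c/n = 22·66/274 = 5.2993
Stratum 3 (Site C): n = 391; a·d/n = 109·194/391 = 54.0818; b·c/n = 45·43/391 = 4.9488
OR_MH = (77.5973 + 26.5693 + 54.0818) / (8.9151 + 5.2993 + 4.9488) = 158.2485 / 19.1633 = 8.25791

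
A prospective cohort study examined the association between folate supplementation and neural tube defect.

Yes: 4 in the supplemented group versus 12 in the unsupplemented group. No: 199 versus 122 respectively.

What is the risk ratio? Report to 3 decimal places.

From the description: a = 4, b = 199, c = 12, d = 122.
Risk in exposed = 4/203 = 0.01970; risk in unexposed = 12/134 = 0.08955.
RR = 0.01970 / 0.08955 = 0.22003
The risk is 78% lower among the exposed than among the unexposed.

0.220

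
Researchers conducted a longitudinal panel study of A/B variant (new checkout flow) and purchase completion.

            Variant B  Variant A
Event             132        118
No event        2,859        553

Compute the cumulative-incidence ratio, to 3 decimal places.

Reading the table with exposure as columns: a = 132 (Variant B, case), b = 2859 (Variant B, non-case), c = 118 (Variant A, case), d = 553.
Risk in exposed = 132/2991 = 0.04413; risk in unexposed = 118/671 = 0.17586.
RR = 0.04413 / 0.17586 = 0.25096
The risk is 75% lower among the exposed than among the unexposed.

0.251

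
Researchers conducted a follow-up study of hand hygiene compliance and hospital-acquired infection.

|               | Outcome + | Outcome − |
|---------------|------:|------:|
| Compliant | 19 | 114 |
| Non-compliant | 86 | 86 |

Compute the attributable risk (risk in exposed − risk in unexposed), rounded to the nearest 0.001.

Cells: a = 19, b = 114, c = 86, d = 86.
Risk in exposed = 19/133 = 0.142857; risk in unexposed = 86/172 = 0.500000.
Risk difference = 0.142857 − 0.500000 = -0.357143

-0.357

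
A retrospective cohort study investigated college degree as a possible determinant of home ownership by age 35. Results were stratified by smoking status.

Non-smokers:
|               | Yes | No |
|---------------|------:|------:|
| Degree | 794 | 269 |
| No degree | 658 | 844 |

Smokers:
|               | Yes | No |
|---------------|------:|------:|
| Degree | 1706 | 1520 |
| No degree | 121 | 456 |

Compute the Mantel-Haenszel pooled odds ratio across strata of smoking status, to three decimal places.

OR_MH = Σ(aᵢdᵢ/nᵢ) / Σ(bᵢcᵢ/nᵢ), where nᵢ is the stratum total.
Stratum 1 (Non-smokers): n = 2565; a·d/n = 794·844/2565 = 261.2616; b·c/n = 269·658/2565 = 69.0066
Stratum 2 (Smokers): n = 3803; a·d/n = 1706·456/3803 = 204.5585; b·c/n = 1520·121/3803 = 48.3618
OR_MH = (261.2616 + 204.5585) / (69.0066 + 48.3618) = 465.8201 / 117.3684 = 3.96887

3.969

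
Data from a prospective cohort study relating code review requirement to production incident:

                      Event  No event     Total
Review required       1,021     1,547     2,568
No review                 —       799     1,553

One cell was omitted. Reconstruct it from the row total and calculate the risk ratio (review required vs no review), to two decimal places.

The missing cell is in the unexposed row: 1553 − 799 = 754.
So a = 1021, b = 1547, c = 754, d = 799.
RR = [a/(a+b)] / [c/(c+d)] = (1021/2568) / (754/1553) = 0.39759/0.48551 = 0.81890

0.82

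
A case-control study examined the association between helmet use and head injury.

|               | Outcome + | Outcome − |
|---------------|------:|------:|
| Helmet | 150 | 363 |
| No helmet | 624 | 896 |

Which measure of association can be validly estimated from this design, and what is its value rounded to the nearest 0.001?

0.593

Cells: a = 150, b = 363, c = 624, d = 896.
This is a case-control study: participants were sampled on outcome status, so risks in the source population cannot be estimated directly — relative risk is not valid here. The odds ratio is the appropriate measure.
OR = (a·d)/(b·c) = (150 × 896) / (363 × 624) = 134400 / 226512 = 0.59335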